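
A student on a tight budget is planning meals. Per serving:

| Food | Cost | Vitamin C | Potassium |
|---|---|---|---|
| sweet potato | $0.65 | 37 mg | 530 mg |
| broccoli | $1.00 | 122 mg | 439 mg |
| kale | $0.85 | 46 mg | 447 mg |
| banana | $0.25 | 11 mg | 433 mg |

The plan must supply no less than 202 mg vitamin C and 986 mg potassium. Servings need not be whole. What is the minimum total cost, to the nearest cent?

$1.76

The cheapest plan sits at a corner of the feasible region — with two constraints it uses at most two foods.
sweet potato only: max(202/37, 986/530) = 5.459 servings → $3.55.
broccoli only: max(202/122, 986/439) = 2.246 servings → $2.25.
kale only: max(202/46, 986/447) = 4.391 servings → $3.73.
banana only: max(202/11, 986/433) = 18.36 servings → $4.59.
sweet potato + broccoli with both tight: 0.653 servings and 1.458 servings → $1.88.
sweet potato + kale: intersection lies outside the first quadrant.
sweet potato + banana: intersection lies outside the first quadrant.
broccoli + kale with both tight: 1.309 servings and 0.9206 servings → $2.09.
broccoli + banana with both tight: 1.596 servings and 0.6587 servings → $1.76.
kale + banana: intersection lies outside the first quadrant.
Cheapest feasible corner: $1.76.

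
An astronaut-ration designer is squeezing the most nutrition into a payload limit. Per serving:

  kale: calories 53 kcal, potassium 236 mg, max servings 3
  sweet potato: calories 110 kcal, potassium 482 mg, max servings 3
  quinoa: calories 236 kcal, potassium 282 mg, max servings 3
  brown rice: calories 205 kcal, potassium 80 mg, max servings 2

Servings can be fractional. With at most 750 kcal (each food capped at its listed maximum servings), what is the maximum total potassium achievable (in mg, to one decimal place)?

2465.9 mg

Potassium per kcal: kale 4.453, sweet potato 4.382, quinoa 1.195, brown rice 0.3902.
Take 3 servings of kale: uses 159 kcal, +708.0 mg potassium (running total 708.0 mg).
Take 3 servings of sweet potato: uses 330 kcal, +1446.0 mg potassium (running total 2154.0 mg).
Take 1.106 servings of quinoa: uses 261 kcal, +311.9 mg potassium (running total 2465.9 mg).
Filling greedily by potassium-per-kcal is optimal for one linear limit, giving 2465.9 mg.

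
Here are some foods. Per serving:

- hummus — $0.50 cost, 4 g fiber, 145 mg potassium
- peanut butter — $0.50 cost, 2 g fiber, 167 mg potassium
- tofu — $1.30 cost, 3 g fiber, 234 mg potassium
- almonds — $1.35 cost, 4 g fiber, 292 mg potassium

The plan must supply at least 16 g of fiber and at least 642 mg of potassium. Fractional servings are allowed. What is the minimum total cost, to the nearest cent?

Two binding constraints pin down two serving amounts, so the optimal mix uses at most two foods. The candidates are each food alone (scaled to the tighter of fiber/potassium) and each pair with both constraints tight.
hummus only: max(16/4, 642/145) = 4.428 servings → $2.21.
peanut butter only: max(16/2, 642/167) = 8 servings → $4.00.
tofu only: max(16/3, 642/234) = 5.333 servings → $6.93.
almonds only: max(16/4, 642/292) = 4 servings → $5.40.
hummus + peanut butter with both tight: 3.672 servings and 0.6561 servings → $2.16.
hummus + tofu with both tight: 3.629 servings and 0.495 servings → $2.46.
hummus + almonds with both tight: 3.578 servings and 0.4218 servings → $2.36.
peanut butter + tofu: the both-tight solution has a negative serving — not a feasible corner.
peanut butter + almonds: intersection lies outside the first quadrant.
tofu + almonds: the both-tight solution has a negative serving — not a feasible corner.
Cheapest feasible corner: $2.16.

$2.16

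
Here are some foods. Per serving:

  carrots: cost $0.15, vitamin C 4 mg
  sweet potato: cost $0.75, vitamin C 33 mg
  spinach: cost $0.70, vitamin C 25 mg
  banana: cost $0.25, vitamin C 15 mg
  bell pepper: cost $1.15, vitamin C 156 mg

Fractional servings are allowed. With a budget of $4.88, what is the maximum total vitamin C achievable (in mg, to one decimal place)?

662.0 mg

Vitamin C per dollar: bell pepper 135.7, banana 60, sweet potato 44, spinach 35.71, carrots 26.67.
With no serving limits, spend the whole cost allowance on bell pepper: $4.88 / $1.15 × 156 mg = 662.0 mg.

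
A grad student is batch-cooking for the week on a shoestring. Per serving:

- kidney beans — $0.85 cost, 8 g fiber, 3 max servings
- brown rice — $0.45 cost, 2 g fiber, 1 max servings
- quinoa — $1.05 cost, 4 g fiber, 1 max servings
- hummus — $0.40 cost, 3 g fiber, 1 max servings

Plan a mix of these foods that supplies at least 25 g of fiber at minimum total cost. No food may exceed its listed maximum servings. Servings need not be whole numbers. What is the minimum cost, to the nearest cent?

$2.68

Cost per g of fiber: kidney beans $0.1062, hummus $0.1333, brown rice $0.2250, quinoa $0.2625.
Take 3 servings of kidney beans: +24.0 g fiber for $2.55 (total $2.55, still need 1.0 g).
Take 0.3333 servings of hummus: +1.0 g fiber for $0.13 (total $2.68, still need 0.0 g).
Filling from the cheapest source first is optimal under one linear minimum: $2.68.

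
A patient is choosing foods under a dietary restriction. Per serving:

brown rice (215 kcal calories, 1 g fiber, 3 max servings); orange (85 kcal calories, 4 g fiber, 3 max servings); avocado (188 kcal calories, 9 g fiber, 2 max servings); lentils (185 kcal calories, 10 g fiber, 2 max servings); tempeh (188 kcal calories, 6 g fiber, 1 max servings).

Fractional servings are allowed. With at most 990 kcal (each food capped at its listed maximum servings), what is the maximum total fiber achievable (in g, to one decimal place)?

49.5 g

Fiber per kcal: lentils 0.05405, avocado 0.04787, orange 0.04706, tempeh 0.03191, brown rice 0.004651.
Take 2 servings of lentils: uses 370 kcal, +20.0 g fiber (running total 20.0 g).
Take 2 servings of avocado: uses 376 kcal, +18.0 g fiber (running total 38.0 g).
Take 2.871 servings of orange: uses 244 kcal, +11.5 g fiber (running total 49.5 g).
Filling greedily by fiber-per-kcal is optimal for one linear limit, giving 49.5 g.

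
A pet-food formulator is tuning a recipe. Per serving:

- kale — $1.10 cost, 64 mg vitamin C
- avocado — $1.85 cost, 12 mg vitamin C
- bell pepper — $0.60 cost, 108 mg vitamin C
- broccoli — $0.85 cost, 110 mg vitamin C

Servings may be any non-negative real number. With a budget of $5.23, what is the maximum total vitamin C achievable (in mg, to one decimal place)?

Vitamin C per dollar: bell pepper 180, broccoli 129.4, kale 58.18, avocado 6.486.
With no serving limits, spend the whole cost allowance on bell pepper: $5.23 / $0.60 × 108 mg = 941.4 mg.

941.4 mg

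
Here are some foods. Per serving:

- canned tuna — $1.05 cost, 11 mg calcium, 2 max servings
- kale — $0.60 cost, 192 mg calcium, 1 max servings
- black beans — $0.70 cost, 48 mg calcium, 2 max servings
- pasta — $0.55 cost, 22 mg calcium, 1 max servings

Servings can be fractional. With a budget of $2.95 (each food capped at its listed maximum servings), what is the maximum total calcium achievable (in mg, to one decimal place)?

Calcium per dollar: kale 320, black beans 68.57, pasta 40, canned tuna 10.48.
Take 1 serving of kale: spends $0.60, +192.0 mg calcium (running total 192.0 mg).
Take 2 servings of black beans: spends $1.40, +96.0 mg calcium (running total 288.0 mg).
Take 1 serving of pasta: spends $0.55, +22.0 mg calcium (running total 310.0 mg).
Take 0.381 servings of canned tuna: spends $0.40, +4.2 mg calcium (running total 314.2 mg).
Greedy by best ratio exhausts the cost allowance optimally: 314.2 mg.

314.2 mg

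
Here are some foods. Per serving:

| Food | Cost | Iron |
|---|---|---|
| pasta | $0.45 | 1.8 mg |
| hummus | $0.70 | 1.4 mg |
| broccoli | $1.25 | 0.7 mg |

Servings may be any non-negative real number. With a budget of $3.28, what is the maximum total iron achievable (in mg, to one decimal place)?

13.1 mg

Iron per dollar: pasta 4, hummus 2, broccoli 0.56.
With no serving limits, spend the whole cost allowance on pasta: $3.28 / $0.45 × 1.8 mg = 13.1 mg.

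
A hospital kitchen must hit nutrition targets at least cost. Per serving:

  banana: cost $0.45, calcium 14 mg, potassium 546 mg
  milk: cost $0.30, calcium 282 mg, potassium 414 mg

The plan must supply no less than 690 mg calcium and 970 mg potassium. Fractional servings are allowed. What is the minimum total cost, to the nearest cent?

For a min-cost LP with two ≥-constraints, a basic feasible solution has at most two positive variables.
banana only: max(690/14, 970/546) = 49.29 servings → $22.18.
milk only: max(690/282, 970/414) = 2.447 servings → $0.73.
banana + milk: intersection lies outside the first quadrant.
Cheapest feasible corner: $0.73.

$0.73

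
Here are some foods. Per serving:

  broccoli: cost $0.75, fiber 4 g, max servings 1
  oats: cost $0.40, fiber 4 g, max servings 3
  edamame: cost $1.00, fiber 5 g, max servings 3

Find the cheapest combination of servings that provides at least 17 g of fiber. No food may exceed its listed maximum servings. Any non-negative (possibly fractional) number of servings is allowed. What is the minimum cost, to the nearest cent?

$2.15

Cost per g of fiber: oats $0.1000, broccoli $0.1875, edamame $0.2000.
Take 3 servings of oats: +12.0 g fiber for $1.20 (total $1.20, still need 5.0 g).
Take 1 serving of broccoli: +4.0 g fiber for $0.75 (total $1.95, still need 1.0 g).
Take 0.2 servings of edamame: +1.0 g fiber for $0.20 (total $2.15, still need 0.0 g).
Greedy by cheapest-per-g is optimal for a single linear constraint, so the minimum cost is $2.15.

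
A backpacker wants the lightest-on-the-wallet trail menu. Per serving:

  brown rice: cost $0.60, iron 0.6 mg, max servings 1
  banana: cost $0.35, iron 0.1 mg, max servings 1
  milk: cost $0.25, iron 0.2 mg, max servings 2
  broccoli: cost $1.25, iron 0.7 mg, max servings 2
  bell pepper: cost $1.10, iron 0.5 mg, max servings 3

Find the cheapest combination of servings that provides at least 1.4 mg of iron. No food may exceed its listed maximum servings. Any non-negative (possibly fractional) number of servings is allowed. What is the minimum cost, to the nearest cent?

$1.81

Cost per mg of iron: brown rice $1.0000, milk $1.2500, broccoli $1.7857, bell pepper $2.2000, banana $3.5000.
Take 1 serving of brown rice: +0.6 mg iron for $0.60 (total $0.60, still need 0.8 mg).
Take 2 servings of milk: +0.4 mg iron for $0.50 (total $1.10, still need 0.4 mg).
Take 0.5714 servings of broccoli: +0.4 mg iron for $0.71 (total $1.81, still need 0.0 mg).
Greedy by cheapest-per-mg is optimal for a single linear constraint, so the minimum cost is $1.81.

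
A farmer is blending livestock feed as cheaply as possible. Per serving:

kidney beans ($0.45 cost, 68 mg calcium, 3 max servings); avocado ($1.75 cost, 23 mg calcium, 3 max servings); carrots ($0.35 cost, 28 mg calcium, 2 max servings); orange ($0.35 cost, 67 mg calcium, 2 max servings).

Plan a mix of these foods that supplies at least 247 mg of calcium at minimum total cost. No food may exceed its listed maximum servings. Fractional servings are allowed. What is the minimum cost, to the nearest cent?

$1.45

Cost per mg of calcium: orange $0.0052, kidney beans $0.0066, carrots $0.0125, avocado $0.0761.
Take 2 servings of orange: +134.0 mg calcium for $0.70 (total $0.70, still need 113.0 mg).
Take 1.662 servings of kidney beans: +113.0 mg calcium for $0.75 (total $1.45, still need 0.0 mg).
Greedy by cheapest-per-mg is optimal for a single linear constraint, so the minimum cost is $1.45.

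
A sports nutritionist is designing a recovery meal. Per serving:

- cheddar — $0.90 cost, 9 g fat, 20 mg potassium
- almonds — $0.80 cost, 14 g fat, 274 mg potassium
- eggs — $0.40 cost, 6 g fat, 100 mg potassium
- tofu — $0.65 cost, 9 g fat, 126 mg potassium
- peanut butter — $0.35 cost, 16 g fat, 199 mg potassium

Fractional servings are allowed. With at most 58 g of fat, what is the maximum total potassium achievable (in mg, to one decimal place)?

Potassium per g fat: almonds 19.57, eggs 16.67, tofu 14, peanut butter 12.44, cheddar 2.222.
With no serving limits, spend the whole fat allowance on almonds: 58 g / 14 g × 274 mg = 1135.1 mg.

1135.1 mg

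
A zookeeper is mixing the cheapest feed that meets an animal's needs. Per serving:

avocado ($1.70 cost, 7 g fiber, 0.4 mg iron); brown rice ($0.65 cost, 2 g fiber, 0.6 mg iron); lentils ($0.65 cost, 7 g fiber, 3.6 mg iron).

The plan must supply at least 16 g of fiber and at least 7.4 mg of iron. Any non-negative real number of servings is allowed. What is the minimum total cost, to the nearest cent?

$1.49

avocado only: max(16/7, 7.4/0.4) = 18.5 servings → $31.45.
brown rice only: max(16/2, 7.4/0.6) = 12.33 servings → $8.02.
lentils only: max(16/7, 7.4/3.6) = 2.286 servings → $1.49.
avocado + brown rice: intersection lies outside the first quadrant.
avocado + lentils with both tight: 0.2589 servings and 2.027 servings → $1.76.
brown rice + lentils with both tight: 1.933 servings and 1.733 servings → $2.38.
So the least-cost plan costs $1.49.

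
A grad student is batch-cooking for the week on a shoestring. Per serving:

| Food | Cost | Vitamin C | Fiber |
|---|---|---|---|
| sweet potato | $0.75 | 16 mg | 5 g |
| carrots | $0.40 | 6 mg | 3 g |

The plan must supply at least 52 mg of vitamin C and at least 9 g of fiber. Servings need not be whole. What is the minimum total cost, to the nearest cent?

$2.44

With two linear requirements the optimum uses one or two foods; enumerate the corners.
sweet potato only: max(52/16, 9/5) = 3.25 servings → $2.44.
carrots only: max(52/6, 9/3) = 8.667 servings → $3.47.
sweet potato + carrots: intersection lies outside the first quadrant.
So the least-cost plan costs $2.44.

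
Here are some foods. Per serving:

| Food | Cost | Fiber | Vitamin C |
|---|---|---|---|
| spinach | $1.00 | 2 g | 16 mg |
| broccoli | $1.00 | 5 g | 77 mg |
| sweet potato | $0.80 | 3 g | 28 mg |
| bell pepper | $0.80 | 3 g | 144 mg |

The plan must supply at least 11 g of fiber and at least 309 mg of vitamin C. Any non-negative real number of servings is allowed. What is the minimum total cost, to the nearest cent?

$2.49

The cheapest plan sits at a corner of the feasible region — with two constraints it uses at most two foods.
spinach only: max(11/2, 309/16) = 19.31 servings → $19.31.
broccoli only: max(11/5, 309/77) = 4.013 servings → $4.01.
sweet potato only: max(11/3, 309/28) = 11.04 servings → $8.83.
bell pepper only: max(11/3, 309/144) = 3.667 servings → $2.93.
spinach + broccoli: the both-tight solution has a negative serving — not a feasible corner.
spinach + sweet potato: intersection lies outside the first quadrant.
spinach + bell pepper with both tight: 2.737 servings and 1.842 servings → $4.21.
broccoli + sweet potato: intersection lies outside the first quadrant.
broccoli + bell pepper with both tight: 1.344 servings and 1.427 servings → $2.49.
sweet potato + bell pepper with both tight: 1.888 servings and 1.779 servings → $2.93.
Cheapest feasible corner: $2.49.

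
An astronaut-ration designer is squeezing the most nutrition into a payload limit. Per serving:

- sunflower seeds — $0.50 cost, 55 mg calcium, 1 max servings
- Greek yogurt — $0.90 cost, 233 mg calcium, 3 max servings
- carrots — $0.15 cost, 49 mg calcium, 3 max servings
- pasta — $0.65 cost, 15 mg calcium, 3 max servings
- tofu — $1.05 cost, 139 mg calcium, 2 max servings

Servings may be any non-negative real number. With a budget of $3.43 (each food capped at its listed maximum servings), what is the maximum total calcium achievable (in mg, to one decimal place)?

883.1 mg

Calcium per dollar: carrots 326.7, Greek yogurt 258.9, tofu 132.4, sunflower seeds 110, pasta 23.08.
Take 3 servings of carrots: spends $0.45, +147.0 mg calcium (running total 147.0 mg).
Take 3 servings of Greek yogurt: spends $2.70, +699.0 mg calcium (running total 846.0 mg).
Take 0.2667 servings of tofu: spends $0.28, +37.1 mg calcium (running total 883.1 mg).
Filling greedily by calcium-per-dollar is optimal for one linear limit, giving 883.1 mg.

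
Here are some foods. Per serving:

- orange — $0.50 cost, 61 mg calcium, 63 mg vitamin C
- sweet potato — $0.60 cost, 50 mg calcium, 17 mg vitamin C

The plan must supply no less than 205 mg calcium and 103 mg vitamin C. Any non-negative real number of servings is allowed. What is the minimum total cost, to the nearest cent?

$1.68

Minimising a linear cost over {calcium ≥ 205, vitamin C ≥ 103, servings ≥ 0} — the optimum is at a vertex, using one or two foods.
orange only: max(205/61, 103/63) = 3.361 servings → $1.68.
sweet potato only: max(205/50, 103/17) = 6.059 servings → $3.64.
orange + sweet potato with both tight: 0.788 servings and 3.139 servings → $2.28.
So the least-cost plan costs $1.68.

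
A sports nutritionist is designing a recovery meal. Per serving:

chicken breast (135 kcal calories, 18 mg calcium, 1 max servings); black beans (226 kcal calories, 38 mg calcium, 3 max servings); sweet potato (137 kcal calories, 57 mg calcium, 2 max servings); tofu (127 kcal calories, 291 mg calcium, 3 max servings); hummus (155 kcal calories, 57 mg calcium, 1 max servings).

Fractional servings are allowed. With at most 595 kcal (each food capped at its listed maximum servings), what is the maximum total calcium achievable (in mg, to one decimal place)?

Calcium per kcal: tofu 2.291, sweet potato 0.4161, hummus 0.3677, black beans 0.1681, chicken breast 0.1333.
Take 3 servings of tofu: uses 381 kcal, +873.0 mg calcium (running total 873.0 mg).
Take 1.562 servings of sweet potato: uses 214 kcal, +89.0 mg calcium (running total 962.0 mg).
Greedy by best ratio exhausts the calories allowance optimally: 962.0 mg.

962.0 mg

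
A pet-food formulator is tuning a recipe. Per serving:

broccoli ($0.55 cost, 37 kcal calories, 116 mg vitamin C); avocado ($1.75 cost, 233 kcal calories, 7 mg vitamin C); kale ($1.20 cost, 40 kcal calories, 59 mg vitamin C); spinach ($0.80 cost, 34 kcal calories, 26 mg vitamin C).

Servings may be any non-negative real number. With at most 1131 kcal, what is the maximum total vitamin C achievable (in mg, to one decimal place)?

3545.8 mg

Vitamin C per kcal: broccoli 3.135, kale 1.475, spinach 0.7647, avocado 0.03004.
With no serving limits, spend the whole calories allowance on broccoli: 1131 kcal / 37 kcal × 116 mg = 3545.8 mg.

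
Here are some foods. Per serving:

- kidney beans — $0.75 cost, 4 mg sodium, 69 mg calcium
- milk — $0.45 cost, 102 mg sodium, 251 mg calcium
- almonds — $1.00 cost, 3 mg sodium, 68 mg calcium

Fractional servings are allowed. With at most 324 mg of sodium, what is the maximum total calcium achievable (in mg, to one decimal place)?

Calcium per mg sodium: almonds 22.67, kidney beans 17.25, milk 2.461.
With no serving limits, spend the whole sodium allowance on almonds: 324 mg / 3 mg × 68 mg = 7344.0 mg.

7344.0 mg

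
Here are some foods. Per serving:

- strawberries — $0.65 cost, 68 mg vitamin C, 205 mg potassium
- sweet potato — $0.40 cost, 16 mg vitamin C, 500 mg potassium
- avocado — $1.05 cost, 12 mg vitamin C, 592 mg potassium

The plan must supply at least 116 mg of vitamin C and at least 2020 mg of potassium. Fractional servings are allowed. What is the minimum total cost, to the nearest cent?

$2.02

A basic optimal solution has at most two foods positive. Try each food alone and each pair with both targets met exactly.
strawberries only: max(116/68, 2020/205) = 9.854 servings → $6.40.
sweet potato only: max(116/16, 2020/500) = 7.25 servings → $2.90.
avocado only: max(116/12, 2020/592) = 9.667 servings → $10.15.
strawberries + sweet potato with both tight: 0.8359 servings and 3.697 servings → $2.02.
strawberries + avocado with both tight: 1.176 servings and 3.005 servings → $3.92.
sweet potato + avocado with both targets exact would need a negative amount; discard.
So the least-cost plan costs $2.02.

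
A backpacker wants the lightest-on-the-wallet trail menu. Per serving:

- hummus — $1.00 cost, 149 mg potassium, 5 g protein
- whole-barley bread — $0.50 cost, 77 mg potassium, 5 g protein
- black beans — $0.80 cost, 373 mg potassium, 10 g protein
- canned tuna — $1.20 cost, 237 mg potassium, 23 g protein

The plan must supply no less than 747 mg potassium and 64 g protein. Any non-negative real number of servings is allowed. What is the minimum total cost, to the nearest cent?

$3.43

With two linear requirements the optimum uses one or two foods; enumerate the corners.
hummus only: max(747/149, 64/5) = 12.8 servings → $12.80.
whole-barley bread only: max(747/77, 64/5) = 12.8 servings → $6.40.
black beans only: max(747/373, 64/10) = 6.4 servings → $5.12.
canned tuna only: max(747/237, 64/23) = 3.152 servings → $3.78.
hummus + whole-barley bread: the both-tight solution has a negative serving — not a feasible corner.
hummus + black beans with both targets exact would need a negative amount; discard.
hummus + canned tuna with both tight: 0.8979 servings and 2.587 servings → $4.00.
whole-barley bread + black beans with both targets exact would need a negative amount; discard.
whole-barley bread + canned tuna with both tight: 3.435 servings and 2.036 servings → $4.16.
black beans + canned tuna with both tight: 0.3242 servings and 2.642 servings → $3.43.
The minimum over all feasible corners is $3.43.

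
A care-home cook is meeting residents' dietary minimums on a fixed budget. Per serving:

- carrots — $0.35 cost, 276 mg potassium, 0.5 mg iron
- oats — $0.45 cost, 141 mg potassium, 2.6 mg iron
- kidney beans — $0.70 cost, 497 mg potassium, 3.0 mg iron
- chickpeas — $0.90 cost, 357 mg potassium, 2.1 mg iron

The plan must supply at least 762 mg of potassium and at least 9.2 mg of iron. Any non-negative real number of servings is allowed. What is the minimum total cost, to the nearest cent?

Two binding constraints pin down two serving amounts, so the optimal mix uses at most two foods. The candidates are each food alone (scaled to the tighter of potassium/iron) and each pair with both constraints tight.
carrots only: max(762/276, 9.2/0.5) = 18.4 servings → $6.44.
oats only: max(762/141, 9.2/2.6) = 5.404 servings → $2.43.
kidney beans only: max(762/497, 9.2/3.0) = 3.067 servings → $2.15.
chickpeas only: max(762/357, 9.2/2.1) = 4.381 servings → $3.94.
carrots + oats with both tight: 1.057 servings and 3.335 servings → $1.87.
carrots + kidney beans: intersection lies outside the first quadrant.
carrots + chickpeas: the both-tight solution has a negative serving — not a feasible corner.
oats + kidney beans with both tight: 2.63 servings and 0.7869 servings → $1.73.
oats + chickpeas with both tight: 2.664 servings and 1.082 servings → $2.17.
kidney beans + chickpeas with both targets exact would need a negative amount; discard.
So the least-cost plan costs $1.73.

$1.73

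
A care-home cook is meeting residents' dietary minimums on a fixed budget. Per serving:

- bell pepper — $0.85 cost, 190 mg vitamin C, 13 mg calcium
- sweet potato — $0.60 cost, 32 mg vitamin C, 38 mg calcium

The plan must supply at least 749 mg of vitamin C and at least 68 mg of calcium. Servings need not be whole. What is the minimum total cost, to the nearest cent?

The cheapest plan sits at a corner of the feasible region — with two constraints it uses at most two foods.
bell pepper only: max(749/190, 68/13) = 5.231 servings → $4.45.
sweet potato only: max(749/32, 68/38) = 23.41 servings → $14.04.
bell pepper + sweet potato with both tight: 3.863 servings and 0.4678 servings → $3.56.
So the least-cost plan costs $3.56.

$3.56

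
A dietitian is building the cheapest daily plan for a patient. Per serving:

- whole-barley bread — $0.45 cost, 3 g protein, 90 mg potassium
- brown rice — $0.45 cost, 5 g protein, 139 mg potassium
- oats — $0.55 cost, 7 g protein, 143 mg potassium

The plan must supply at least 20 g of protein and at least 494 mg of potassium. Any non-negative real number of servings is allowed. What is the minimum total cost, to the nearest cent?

whole-barley bread only: max(20/3, 494/90) = 6.667 servings → $3.00.
brown rice only: max(20/5, 494/139) = 4 servings → $1.80.
oats only: max(20/7, 494/143) = 3.455 servings → $1.90.
whole-barley bread + brown rice: intersection lies outside the first quadrant.
whole-barley bread + oats with both tight: 2.975 servings and 1.582 servings → $2.21.
brown rice + oats with both tight: 2.318 servings and 1.202 servings → $1.70.
Cheapest feasible corner: $1.70.

$1.70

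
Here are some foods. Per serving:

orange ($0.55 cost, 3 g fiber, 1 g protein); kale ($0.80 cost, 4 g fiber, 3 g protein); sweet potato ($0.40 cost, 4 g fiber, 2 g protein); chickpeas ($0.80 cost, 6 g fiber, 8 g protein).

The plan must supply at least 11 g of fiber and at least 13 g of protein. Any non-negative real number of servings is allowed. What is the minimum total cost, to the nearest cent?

$1.40

With two linear requirements the optimum uses one or two foods; enumerate the corners.
orange only: max(11/3, 13/1) = 13 servings → $7.15.
kale only: max(11/4, 13/3) = 4.333 servings → $3.47.
sweet potato only: max(11/4, 13/2) = 6.5 servings → $2.60.
chickpeas only: max(11/6, 13/8) = 1.833 servings → $1.47.
orange + kale: intersection lies outside the first quadrant.
orange + sweet potato: the both-tight solution has a negative serving — not a feasible corner.
orange + chickpeas with both tight: 0.5556 servings and 1.556 servings → $1.55.
kale + sweet potato: the both-tight solution has a negative serving — not a feasible corner.
kale + chickpeas with both tight: 0.7143 servings and 1.357 servings → $1.66.
sweet potato + chickpeas with both tight: 0.5 servings and 1.5 servings → $1.40.
The minimum over all feasible corners is $1.40.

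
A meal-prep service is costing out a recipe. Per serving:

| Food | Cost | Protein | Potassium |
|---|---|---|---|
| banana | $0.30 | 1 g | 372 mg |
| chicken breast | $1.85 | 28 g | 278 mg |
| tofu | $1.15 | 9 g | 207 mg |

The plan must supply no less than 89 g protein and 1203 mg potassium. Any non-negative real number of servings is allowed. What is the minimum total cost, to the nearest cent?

$6.09

Compare the cost at each extreme point of the feasible region.
banana only: max(89/1, 1203/372) = 89 servings → $26.70.
chicken breast only: max(89/28, 1203/278) = 4.327 servings → $8.01.
tofu only: max(89/9, 1203/207) = 9.889 servings → $11.37.
banana + chicken breast with both tight: 0.882 servings and 3.147 servings → $6.09.
banana + tofu: intersection lies outside the first quadrant.
chicken breast + tofu with both tight: 2.306 servings and 2.715 servings → $7.39.
Cheapest feasible corner: $6.09.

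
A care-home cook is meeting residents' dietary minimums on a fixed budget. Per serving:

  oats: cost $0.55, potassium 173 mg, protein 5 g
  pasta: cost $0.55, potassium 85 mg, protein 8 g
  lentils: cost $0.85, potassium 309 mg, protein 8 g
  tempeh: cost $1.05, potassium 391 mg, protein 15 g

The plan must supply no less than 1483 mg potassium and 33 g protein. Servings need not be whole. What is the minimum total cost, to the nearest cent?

$3.98

Minimising a linear cost over {potassium ≥ 1483, protein ≥ 33, servings ≥ 0} — the optimum is at a vertex, using one or two foods.
oats only: max(1483/173, 33/5) = 8.572 servings → $4.71.
pasta only: max(1483/85, 33/8) = 17.45 servings → $9.60.
lentils only: max(1483/309, 33/8) = 4.799 servings → $4.08.
tempeh only: max(1483/391, 33/15) = 3.793 servings → $3.98.
oats + pasta: intersection lies outside the first quadrant.
oats + lentils: intersection lies outside the first quadrant.
oats + tempeh with both targets exact would need a negative amount; discard.
pasta + lentils: the both-tight solution has a negative serving — not a feasible corner.
pasta + tempeh: intersection lies outside the first quadrant.
lentils + tempeh: the both-tight solution has a negative serving — not a feasible corner.
Cheapest feasible corner: $3.98.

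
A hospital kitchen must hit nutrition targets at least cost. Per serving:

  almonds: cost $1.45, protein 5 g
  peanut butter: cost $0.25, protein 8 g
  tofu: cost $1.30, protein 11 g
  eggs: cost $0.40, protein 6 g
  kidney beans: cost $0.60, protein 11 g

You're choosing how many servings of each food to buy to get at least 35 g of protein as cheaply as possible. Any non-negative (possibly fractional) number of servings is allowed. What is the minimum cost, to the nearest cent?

$1.09

Cost per g of protein: peanut butter $0.0312, kidney beans $0.0545, eggs $0.0667, tofu $0.1182, almonds $0.2900.
With no serving limits, use only peanut butter: 35 g / 8 g = 4.375 servings × $0.25 = $1.09.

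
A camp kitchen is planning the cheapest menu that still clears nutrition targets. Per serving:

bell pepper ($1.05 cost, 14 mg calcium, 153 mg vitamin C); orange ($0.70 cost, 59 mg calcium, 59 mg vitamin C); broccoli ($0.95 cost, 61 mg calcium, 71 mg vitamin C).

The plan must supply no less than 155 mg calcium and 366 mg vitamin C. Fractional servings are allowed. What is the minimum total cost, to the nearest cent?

$3.18

This is a tiny linear program; its minimum lies at a vertex of the feasible set. List the vertices and price them.
bell pepper only: max(155/14, 366/153) = 11.07 servings → $11.62.
orange only: max(155/59, 366/59) = 6.203 servings → $4.34.
broccoli only: max(155/61, 366/71) = 5.155 servings → $4.90.
bell pepper + orange with both tight: 1.518 servings and 2.267 servings → $3.18.
bell pepper + broccoli with both tight: 1.358 servings and 2.229 servings → $3.54.
orange + broccoli with both targets exact would need a negative amount; discard.
So the least-cost plan costs $3.18.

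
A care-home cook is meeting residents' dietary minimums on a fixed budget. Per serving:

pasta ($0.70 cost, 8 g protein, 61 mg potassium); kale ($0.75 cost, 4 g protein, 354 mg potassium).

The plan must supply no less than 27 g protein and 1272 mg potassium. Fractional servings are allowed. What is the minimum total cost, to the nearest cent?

$3.68

A basic optimal solution has at most two foods positive. Try each food alone and each pair with both targets met exactly.
pasta only: max(27/8, 1272/61) = 20.85 servings → $14.60.
kale only: max(27/4, 1272/354) = 6.75 servings → $5.06.
pasta + kale with both tight: 1.727 servings and 3.296 servings → $3.68.
The minimum over all feasible corners is $3.68.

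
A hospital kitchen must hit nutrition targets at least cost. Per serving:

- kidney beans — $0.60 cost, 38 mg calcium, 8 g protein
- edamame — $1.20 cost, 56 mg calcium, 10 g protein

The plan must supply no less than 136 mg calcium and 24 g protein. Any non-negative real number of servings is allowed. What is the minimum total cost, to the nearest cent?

Two binding constraints pin down two serving amounts, so the optimal mix uses at most two foods. The candidates are each food alone (scaled to the tighter of calcium/protein) and each pair with both constraints tight.
kidney beans only: max(136/38, 24/8) = 3.579 servings → $2.15.
edamame only: max(136/56, 24/10) = 2.429 servings → $2.91.
kidney beans + edamame: the both-tight solution has a negative serving — not a feasible corner.
The minimum over all feasible corners is $2.15.

$2.15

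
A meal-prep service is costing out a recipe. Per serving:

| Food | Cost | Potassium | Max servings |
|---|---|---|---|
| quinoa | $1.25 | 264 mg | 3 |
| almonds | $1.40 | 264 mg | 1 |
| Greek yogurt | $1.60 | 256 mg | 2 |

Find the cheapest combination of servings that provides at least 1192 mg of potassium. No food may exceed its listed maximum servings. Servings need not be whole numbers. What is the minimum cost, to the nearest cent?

Cost per mg of potassium: quinoa $0.0047, almonds $0.0053, Greek yogurt $0.0063.
Take 3 servings of quinoa: +792.0 mg potassium for $3.75 (total $3.75, still need 400.0 mg).
Take 1 serving of almonds: +264.0 mg potassium for $1.40 (total $5.15, still need 136.0 mg).
Take 0.5312 servings of Greek yogurt: +136.0 mg potassium for $0.85 (total $6.00, still need 0.0 mg).
Filling from the cheapest source first is optimal under one linear minimum: $6.00.

$6.00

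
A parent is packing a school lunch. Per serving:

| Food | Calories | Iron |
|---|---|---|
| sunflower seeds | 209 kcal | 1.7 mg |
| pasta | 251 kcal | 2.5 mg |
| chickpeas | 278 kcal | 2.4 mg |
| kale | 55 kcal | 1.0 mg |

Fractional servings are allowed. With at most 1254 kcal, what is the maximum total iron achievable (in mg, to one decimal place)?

22.8 mg

Iron per kcal: kale 0.01818, pasta 0.00996, chickpeas 0.008633, sunflower seeds 0.008134.
With no serving limits, spend the whole calories allowance on kale: 1254 kcal / 55 kcal × 1.0 mg = 22.8 mg.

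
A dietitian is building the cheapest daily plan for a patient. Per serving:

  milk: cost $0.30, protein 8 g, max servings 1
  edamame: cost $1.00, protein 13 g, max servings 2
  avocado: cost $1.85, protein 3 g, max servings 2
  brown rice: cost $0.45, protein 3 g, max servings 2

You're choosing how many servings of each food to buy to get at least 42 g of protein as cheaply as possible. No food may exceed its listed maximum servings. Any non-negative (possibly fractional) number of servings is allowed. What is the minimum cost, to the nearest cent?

Cost per g of protein: milk $0.0375, edamame $0.0769, brown rice $0.1500, avocado $0.6167.
Take 1 serving of milk: +8.0 g protein for $0.30 (total $0.30, still need 34.0 g).
Take 2 servings of edamame: +26.0 g protein for $2.00 (total $2.30, still need 8.0 g).
Take 2 servings of brown rice: +6.0 g protein for $0.90 (total $3.20, still need 2.0 g).
Take 0.6667 servings of avocado: +2.0 g protein for $1.23 (total $4.43, still need 0.0 g).
Greedy by cheapest-per-g is optimal for a single linear constraint, so the minimum cost is $4.43.

$4.43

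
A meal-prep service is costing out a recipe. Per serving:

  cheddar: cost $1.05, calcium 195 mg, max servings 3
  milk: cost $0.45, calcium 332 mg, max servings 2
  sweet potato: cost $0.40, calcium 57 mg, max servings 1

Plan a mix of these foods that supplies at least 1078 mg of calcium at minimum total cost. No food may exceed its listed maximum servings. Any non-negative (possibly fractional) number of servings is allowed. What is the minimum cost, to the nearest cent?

$3.13

Cost per mg of calcium: milk $0.0014, cheddar $0.0054, sweet potato $0.0070.
Take 2 servings of milk: +664.0 mg calcium for $0.90 (total $0.90, still need 414.0 mg).
Take 2.123 servings of cheddar: +414.0 mg calcium for $2.23 (total $3.13, still need 0.0 mg).
Greedy by cheapest-per-mg is optimal for a single linear constraint, so the minimum cost is $3.13.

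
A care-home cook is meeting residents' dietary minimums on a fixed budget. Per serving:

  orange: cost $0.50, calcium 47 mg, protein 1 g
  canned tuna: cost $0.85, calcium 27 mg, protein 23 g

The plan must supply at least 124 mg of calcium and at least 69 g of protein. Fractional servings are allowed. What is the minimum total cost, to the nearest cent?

$2.98

With two linear requirements the optimum uses one or two foods; enumerate the corners.
orange only: max(124/47, 69/1) = 69 servings → $34.50.
canned tuna only: max(124/27, 69/23) = 4.593 servings → $3.90.
orange + canned tuna with both tight: 0.9383 servings and 2.959 servings → $2.98.
The minimum over all feasible corners is $2.98.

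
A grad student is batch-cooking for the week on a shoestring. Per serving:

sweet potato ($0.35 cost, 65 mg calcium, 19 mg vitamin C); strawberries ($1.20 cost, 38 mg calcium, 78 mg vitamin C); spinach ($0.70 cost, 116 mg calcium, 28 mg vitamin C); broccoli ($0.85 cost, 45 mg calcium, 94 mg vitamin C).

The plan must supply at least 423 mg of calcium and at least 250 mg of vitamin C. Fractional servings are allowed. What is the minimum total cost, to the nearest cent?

At the optimum either one food covers both requirements or two foods hit both targets exactly; no other combination can be cheaper.
sweet potato only: max(423/65, 250/19) = 13.16 servings → $4.61.
strawberries only: max(423/38, 250/78) = 11.13 servings → $13.36.
spinach only: max(423/116, 250/28) = 8.929 servings → $6.25.
broccoli only: max(423/45, 250/94) = 9.4 servings → $7.99.
sweet potato + strawberries with both tight: 5.403 servings and 1.889 servings → $4.16.
sweet potato + spinach: the both-tight solution has a negative serving — not a feasible corner.
sweet potato + broccoli with both tight: 5.426 servings and 1.563 servings → $3.23.
strawberries + spinach with both tight: 2.149 servings and 2.943 servings → $4.64.
strawberries + broccoli: intersection lies outside the first quadrant.
spinach + broccoli with both tight: 2.956 servings and 1.779 servings → $3.58.
Cheapest feasible corner: $3.23.

$3.23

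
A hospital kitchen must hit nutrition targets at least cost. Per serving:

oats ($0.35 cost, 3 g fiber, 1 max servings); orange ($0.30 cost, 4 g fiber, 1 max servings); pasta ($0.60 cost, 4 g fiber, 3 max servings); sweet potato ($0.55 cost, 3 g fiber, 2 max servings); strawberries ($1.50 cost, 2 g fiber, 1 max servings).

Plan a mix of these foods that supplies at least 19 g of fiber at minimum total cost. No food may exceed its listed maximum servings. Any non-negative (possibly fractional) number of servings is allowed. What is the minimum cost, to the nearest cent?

$2.45

Cost per g of fiber: orange $0.0750, oats $0.1167, pasta $0.1500, sweet potato $0.1833, strawberries $0.7500.
Take 1 serving of orange: +4.0 g fiber for $0.30 (total $0.30, still need 15.0 g).
Take 1 serving of oats: +3.0 g fiber for $0.35 (total $0.65, still need 12.0 g).
Take 3 servings of pasta: +12.0 g fiber for $1.80 (total $2.45, still need 0.0 g).
Greedy by cheapest-per-g is optimal for a single linear constraint, so the minimum cost is $2.45.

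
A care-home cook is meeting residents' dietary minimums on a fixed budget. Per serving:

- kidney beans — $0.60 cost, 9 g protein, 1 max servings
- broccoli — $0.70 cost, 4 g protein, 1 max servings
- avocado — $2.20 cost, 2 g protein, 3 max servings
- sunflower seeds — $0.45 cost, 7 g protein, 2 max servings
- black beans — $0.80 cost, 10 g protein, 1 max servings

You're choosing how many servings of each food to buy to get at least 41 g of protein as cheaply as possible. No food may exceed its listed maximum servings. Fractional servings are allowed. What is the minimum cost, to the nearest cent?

Cost per g of protein: sunflower seeds $0.0643, kidney beans $0.0667, black beans $0.0800, broccoli $0.1750, avocado $1.1000.
Take 2 servings of sunflower seeds: +14.0 g protein for $0.90 (total $0.90, still need 27.0 g).
Take 1 serving of kidney beans: +9.0 g protein for $0.60 (total $1.50, still need 18.0 g).
Take 1 serving of black beans: +10.0 g protein for $0.80 (total $2.30, still need 8.0 g).
Take 1 serving of broccoli: +4.0 g protein for $0.70 (total $3.00, still need 4.0 g).
Take 2 servings of avocado: +4.0 g protein for $4.40 (total $7.40, still need 0.0 g).
Filling from the cheapest source first is optimal under one linear minimum: $7.40.

$7.40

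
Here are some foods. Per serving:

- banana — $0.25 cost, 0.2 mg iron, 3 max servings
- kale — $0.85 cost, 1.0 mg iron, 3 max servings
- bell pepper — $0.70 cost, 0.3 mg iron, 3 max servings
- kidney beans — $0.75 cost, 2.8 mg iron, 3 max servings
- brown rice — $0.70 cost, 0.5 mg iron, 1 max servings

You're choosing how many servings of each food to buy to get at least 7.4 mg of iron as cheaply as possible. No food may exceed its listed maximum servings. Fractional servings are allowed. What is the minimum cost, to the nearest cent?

Cost per mg of iron: kidney beans $0.2679, kale $0.8500, banana $1.2500, brown rice $1.4000, bell pepper $2.3333.
Take 2.643 servings of kidney beans: +7.4 mg iron for $1.98 (total $1.98, still need 0.0 mg).
Greedy by cheapest-per-mg is optimal for a single linear constraint, so the minimum cost is $1.98.

$1.98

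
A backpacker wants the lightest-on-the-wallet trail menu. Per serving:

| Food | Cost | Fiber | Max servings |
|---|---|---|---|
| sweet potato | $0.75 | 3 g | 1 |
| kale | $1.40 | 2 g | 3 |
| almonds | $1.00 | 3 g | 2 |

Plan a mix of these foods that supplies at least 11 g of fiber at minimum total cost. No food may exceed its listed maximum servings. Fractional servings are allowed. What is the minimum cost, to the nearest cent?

$4.15

Cost per g of fiber: sweet potato $0.2500, almonds $0.3333, kale $0.7000.
Take 1 serving of sweet potato: +3.0 g fiber for $0.75 (total $0.75, still need 8.0 g).
Take 2 servings of almonds: +6.0 g fiber for $2.00 (total $2.75, still need 2.0 g).
Take 1 serving of kale: +2.0 g fiber for $1.40 (total $4.15, still need 0.0 g).
Greedy by cheapest-per-g is optimal for a single linear constraint, so the minimum cost is $4.15.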